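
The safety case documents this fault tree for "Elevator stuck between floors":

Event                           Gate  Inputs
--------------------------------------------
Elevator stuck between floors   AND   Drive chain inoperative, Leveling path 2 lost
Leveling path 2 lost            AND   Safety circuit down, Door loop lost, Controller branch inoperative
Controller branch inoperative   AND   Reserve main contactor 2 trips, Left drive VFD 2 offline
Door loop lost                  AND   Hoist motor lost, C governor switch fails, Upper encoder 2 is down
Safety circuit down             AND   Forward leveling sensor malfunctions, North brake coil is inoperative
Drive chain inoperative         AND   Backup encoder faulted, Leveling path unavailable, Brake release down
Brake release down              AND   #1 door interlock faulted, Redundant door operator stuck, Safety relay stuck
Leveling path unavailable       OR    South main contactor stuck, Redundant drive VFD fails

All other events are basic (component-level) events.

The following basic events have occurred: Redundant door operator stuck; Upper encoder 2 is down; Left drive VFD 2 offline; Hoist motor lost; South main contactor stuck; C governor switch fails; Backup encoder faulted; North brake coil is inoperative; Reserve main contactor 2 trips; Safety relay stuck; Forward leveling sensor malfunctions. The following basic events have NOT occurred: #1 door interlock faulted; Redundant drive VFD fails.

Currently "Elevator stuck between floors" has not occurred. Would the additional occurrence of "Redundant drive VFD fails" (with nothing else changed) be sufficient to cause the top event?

Counterfactual: set "Redundant drive VFD fails" to occurred.
Leveling path unavailable [OR]: South main contactor stuck=occurs, Redundant drive VFD fails=occurs → at least one input occurs → occurs.
Brake release down [AND]: #1 door interlock faulted=not, Redundant door operator stuck=occurs, Safety relay stuck=occurs → not all inputs occur → does not occur.
Drive chain inoperative [AND]: Backup encoder faulted=occurs, Leveling path unavailable=occurs, Brake release down=not → not all inputs occur → does not occur.
Safety circuit down [AND]: Forward leveling sensor malfunctions=occurs, North brake coil is inoperative=occurs → all inputs occur → occurs.
Door loop lost [AND]: Hoist motor lost=occurs, C governor switch fails=occurs, Upper encoder 2 is down=occurs → all inputs occur → occurs.
Controller branch inoperative [AND]: Reserve main contactor 2 trips=occurs, Left drive VFD 2 offline=occurs → all inputs occur → occurs.
Leveling path 2 lost [AND]: Safety circuit down=occurs, Door loop lost=occurs, Controller branch inoperative=occurs → all inputs occur → occurs.
Elevator stuck between floors [AND]: Drive chain inoperative=not, Leveling path 2 lost=occurs → not all inputs occur → does not occur.

No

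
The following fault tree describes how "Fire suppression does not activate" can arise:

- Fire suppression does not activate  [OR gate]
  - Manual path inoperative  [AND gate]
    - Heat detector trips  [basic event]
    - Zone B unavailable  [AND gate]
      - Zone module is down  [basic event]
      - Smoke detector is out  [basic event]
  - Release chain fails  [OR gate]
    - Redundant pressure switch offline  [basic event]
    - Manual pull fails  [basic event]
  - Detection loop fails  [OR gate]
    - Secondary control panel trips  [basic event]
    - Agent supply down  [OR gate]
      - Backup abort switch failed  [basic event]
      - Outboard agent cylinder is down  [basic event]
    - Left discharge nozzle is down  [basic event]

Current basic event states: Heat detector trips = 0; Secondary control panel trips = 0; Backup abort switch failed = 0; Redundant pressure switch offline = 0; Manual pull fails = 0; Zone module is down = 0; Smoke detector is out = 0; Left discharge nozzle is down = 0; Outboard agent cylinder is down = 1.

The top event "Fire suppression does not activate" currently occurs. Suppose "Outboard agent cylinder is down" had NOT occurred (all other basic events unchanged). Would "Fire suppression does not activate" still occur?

Counterfactual: set "Outboard agent cylinder is down" to not occurred.
Zone B unavailable [AND]: Zone module is down=not, Smoke detector is out=not → not all inputs occur → does not occur.
Manual path inoperative [AND]: Heat detector trips=not, Zone B unavailable=not → not all inputs occur → does not occur.
Release chain fails [OR]: Redundant pressure switch offline=not, Manual pull fails=not → no input occurs → does not occur.
Agent supply down [OR]: Backup abort switch failed=not, Outboard agent cylinder is down=not → no input occurs → does not occur.
Detection loop fails [OR]: Secondary control panel trips=not, Agent supply down=not, Left discharge nozzle is down=not → no input occurs → does not occur.
Fire suppression does not activate [OR]: Manual path inoperative=not, Release chain fails=not, Detection loop fails=not → no input occurs → does not occur.

No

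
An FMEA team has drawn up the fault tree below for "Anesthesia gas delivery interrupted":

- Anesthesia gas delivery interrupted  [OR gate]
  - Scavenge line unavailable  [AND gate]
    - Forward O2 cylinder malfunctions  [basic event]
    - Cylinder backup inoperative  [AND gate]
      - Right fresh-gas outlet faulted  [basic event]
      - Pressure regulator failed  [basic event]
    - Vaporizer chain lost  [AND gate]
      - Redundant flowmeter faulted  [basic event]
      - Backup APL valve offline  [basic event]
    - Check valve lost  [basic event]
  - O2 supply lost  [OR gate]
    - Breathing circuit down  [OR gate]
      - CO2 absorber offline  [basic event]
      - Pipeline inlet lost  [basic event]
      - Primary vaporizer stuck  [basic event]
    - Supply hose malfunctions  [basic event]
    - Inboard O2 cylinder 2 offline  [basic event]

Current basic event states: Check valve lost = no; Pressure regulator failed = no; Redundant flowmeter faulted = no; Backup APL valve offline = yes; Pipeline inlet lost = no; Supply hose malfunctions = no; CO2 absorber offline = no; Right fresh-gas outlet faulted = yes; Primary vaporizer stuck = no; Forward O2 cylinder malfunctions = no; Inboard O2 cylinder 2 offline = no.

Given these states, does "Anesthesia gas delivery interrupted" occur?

No

Cylinder backup inoperative [AND]: Right fresh-gas outlet faulted=occurs, Pressure regulator failed=not → not all inputs occur → does not occur.
Vaporizer chain lost [AND]: Redundant flowmeter faulted=not, Backup APL valve offline=occurs → not all inputs occur → does not occur.
Scavenge line unavailable [AND]: Forward O2 cylinder malfunctions=not, Cylinder backup inoperative=not, Vaporizer chain lost=not, Check valve lost=not → not all inputs occur → does not occur.
Breathing circuit down [OR]: CO2 absorber offline=not, Pipeline inlet lost=not, Primary vaporizer stuck=not → no input occurs → does not occur.
O2 supply lost [OR]: Breathing circuit down=not, Supply hose malfunctions=not, Inboard O2 cylinder 2 offline=not → no input occurs → does not occur.
Anesthesia gas delivery interrupted [OR]: Scavenge line unavailable=not, O2 supply lost=not → no input occurs → does not occur.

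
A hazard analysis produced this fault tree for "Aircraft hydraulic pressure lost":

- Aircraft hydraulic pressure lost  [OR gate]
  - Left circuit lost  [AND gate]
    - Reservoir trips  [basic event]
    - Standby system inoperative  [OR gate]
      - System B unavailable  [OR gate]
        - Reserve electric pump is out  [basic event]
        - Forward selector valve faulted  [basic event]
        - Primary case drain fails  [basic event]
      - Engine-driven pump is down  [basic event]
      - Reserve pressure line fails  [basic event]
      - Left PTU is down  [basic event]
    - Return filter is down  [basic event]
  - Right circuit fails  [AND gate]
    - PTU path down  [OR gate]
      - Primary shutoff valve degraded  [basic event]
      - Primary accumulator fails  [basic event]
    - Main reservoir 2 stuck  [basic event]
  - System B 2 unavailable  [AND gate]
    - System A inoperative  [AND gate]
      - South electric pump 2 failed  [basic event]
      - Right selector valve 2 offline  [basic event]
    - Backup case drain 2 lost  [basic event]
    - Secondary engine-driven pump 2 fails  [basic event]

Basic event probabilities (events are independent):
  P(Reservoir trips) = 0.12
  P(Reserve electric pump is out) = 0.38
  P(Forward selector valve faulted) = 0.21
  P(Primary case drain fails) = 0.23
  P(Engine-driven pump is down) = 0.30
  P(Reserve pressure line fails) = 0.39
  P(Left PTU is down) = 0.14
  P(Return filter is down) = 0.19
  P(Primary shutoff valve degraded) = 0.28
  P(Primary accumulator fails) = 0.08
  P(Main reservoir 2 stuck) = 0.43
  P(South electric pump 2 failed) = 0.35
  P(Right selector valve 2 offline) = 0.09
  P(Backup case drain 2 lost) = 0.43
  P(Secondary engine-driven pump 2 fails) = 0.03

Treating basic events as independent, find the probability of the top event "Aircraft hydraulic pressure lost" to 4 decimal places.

P(System B unavailable) [OR] = 1 − (1−0.38) × (1−0.21) × (1−0.23) = 0.622854
P(Standby system inoperative) [OR] = 1 − (1−0.622854) × (1−0.30) × (1−0.39) × (1−0.14) = 0.861504
P(Left circuit lost) [AND] = 0.12 × 0.861504 × 0.19 = 0.019642
P(PTU path down) [OR] = 1 − (1−0.28) × (1−0.08) = 0.337600
P(Right circuit fails) [AND] = 0.337600 × 0.43 = 0.145168
P(System A inoperative) [AND] = 0.35 × 0.09 = 0.031500
P(System B 2 unavailable) [AND] = 0.031500 × 0.43 × 0.03 = 0.000406
P(Aircraft hydraulic pressure lost) [OR] = 1 − (1−0.019642) × (1−0.145168) × (1−0.000406) = 0.162299
Rounded to 4 decimal places: P(Aircraft hydraulic pressure lost) ≈ 0.1623.

0.1623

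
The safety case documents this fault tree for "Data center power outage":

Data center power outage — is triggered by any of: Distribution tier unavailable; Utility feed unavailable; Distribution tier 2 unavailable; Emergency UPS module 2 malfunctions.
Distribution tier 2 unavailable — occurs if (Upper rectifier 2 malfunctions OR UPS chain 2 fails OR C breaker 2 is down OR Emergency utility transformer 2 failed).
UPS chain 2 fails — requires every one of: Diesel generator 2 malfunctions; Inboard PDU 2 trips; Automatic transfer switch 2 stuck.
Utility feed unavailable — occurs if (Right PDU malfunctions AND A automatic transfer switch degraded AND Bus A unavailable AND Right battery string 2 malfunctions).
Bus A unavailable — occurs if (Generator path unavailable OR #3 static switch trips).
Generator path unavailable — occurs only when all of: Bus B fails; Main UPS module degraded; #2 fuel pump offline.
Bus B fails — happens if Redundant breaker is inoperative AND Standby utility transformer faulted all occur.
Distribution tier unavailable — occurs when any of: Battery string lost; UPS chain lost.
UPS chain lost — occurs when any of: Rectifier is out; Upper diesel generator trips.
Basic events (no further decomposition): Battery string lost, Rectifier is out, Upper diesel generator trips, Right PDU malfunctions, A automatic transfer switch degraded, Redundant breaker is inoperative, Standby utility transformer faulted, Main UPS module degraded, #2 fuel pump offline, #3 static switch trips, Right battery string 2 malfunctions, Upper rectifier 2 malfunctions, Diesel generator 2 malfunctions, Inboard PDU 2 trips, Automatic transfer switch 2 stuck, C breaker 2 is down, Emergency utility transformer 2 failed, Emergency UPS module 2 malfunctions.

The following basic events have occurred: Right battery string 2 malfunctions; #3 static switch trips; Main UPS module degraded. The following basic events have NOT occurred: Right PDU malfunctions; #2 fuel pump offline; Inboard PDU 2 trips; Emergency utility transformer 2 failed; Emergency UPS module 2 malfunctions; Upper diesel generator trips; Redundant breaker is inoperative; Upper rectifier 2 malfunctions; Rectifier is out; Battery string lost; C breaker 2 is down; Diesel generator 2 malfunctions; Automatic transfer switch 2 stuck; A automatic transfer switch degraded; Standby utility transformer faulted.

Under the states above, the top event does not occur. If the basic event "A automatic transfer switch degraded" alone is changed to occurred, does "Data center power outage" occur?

No

Counterfactual: set "A automatic transfer switch degraded" to occurred.
UPS chain lost [OR]: Rectifier is out=not, Upper diesel generator trips=not → no input occurs → does not occur.
Distribution tier unavailable [OR]: Battery string lost=not, UPS chain lost=not → no input occurs → does not occur.
Bus B fails [AND]: Redundant breaker is inoperative=not, Standby utility transformer faulted=not → not all inputs occur → does not occur.
Generator path unavailable [AND]: Bus B fails=not, Main UPS module degraded=occurs, #2 fuel pump offline=not → not all inputs occur → does not occur.
Bus A unavailable [OR]: Generator path unavailable=not, #3 static switch trips=occurs → at least one input occurs → occurs.
Utility feed unavailable [AND]: Right PDU malfunctions=not, A automatic transfer switch degraded=occurs, Bus A unavailable=occurs, Right battery string 2 malfunctions=occurs → not all inputs occur → does not occur.
UPS chain 2 fails [AND]: Diesel generator 2 malfunctions=not, Inboard PDU 2 trips=not, Automatic transfer switch 2 stuck=not → not all inputs occur → does not occur.
Distribution tier 2 unavailable [OR]: Upper rectifier 2 malfunctions=not, UPS chain 2 fails=not, C breaker 2 is down=not, Emergency utility transformer 2 failed=not → no input occurs → does not occur.
Data center power outage [OR]: Distribution tier unavailable=not, Utility feed unavailable=not, Distribution tier 2 unavailable=not, Emergency UPS module 2 malfunctions=not → no input occurs → does not occur.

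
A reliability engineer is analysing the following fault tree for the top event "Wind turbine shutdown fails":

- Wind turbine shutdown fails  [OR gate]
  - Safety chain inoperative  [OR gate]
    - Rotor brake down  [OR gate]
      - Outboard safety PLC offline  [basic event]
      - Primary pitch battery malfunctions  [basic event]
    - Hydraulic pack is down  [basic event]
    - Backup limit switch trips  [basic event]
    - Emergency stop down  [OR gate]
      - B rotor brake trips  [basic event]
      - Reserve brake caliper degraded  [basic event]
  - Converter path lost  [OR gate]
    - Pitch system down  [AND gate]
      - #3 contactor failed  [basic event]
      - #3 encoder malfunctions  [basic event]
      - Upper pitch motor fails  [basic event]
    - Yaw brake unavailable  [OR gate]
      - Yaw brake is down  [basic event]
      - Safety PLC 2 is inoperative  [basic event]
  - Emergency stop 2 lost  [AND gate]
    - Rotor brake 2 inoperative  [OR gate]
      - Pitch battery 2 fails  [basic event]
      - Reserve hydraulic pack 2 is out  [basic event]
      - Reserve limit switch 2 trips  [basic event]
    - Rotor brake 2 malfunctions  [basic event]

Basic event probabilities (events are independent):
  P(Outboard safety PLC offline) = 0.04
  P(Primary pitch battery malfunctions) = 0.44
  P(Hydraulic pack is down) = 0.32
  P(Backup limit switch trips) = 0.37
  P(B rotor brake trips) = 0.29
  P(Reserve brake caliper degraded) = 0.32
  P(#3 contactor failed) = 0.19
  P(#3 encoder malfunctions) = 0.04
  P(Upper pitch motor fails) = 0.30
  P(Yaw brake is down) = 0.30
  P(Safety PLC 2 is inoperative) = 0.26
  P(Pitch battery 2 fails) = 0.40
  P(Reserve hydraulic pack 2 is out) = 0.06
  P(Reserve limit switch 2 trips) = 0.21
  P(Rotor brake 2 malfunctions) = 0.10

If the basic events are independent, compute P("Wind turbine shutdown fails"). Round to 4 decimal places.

0.9457

P(Rotor brake down) [OR] = 1 − (1−0.04) × (1−0.44) = 0.462400
P(Emergency stop down) [OR] = 1 − (1−0.29) × (1−0.32) = 0.517200
P(Safety chain inoperative) [OR] = 1 − (1−0.462400) × (1−0.32) × (1−0.37) × (1−0.517200) = 0.888807
P(Pitch system down) [AND] = 0.19 × 0.04 × 0.30 = 0.002280
P(Yaw brake unavailable) [OR] = 1 − (1−0.30) × (1−0.26) = 0.482000
P(Converter path lost) [OR] = 1 − (1−0.002280) × (1−0.482000) = 0.483181
P(Rotor brake 2 inoperative) [OR] = 1 − (1−0.40) × (1−0.06) × (1−0.21) = 0.554440
P(Emergency stop 2 lost) [AND] = 0.554440 × 0.10 = 0.055444
P(Wind turbine shutdown fails) [OR] = 1 − (1−0.888807) × (1−0.483181) × (1−0.055444) = 0.945720
Rounded to 4 decimal places: P(Wind turbine shutdown fails) ≈ 0.9457.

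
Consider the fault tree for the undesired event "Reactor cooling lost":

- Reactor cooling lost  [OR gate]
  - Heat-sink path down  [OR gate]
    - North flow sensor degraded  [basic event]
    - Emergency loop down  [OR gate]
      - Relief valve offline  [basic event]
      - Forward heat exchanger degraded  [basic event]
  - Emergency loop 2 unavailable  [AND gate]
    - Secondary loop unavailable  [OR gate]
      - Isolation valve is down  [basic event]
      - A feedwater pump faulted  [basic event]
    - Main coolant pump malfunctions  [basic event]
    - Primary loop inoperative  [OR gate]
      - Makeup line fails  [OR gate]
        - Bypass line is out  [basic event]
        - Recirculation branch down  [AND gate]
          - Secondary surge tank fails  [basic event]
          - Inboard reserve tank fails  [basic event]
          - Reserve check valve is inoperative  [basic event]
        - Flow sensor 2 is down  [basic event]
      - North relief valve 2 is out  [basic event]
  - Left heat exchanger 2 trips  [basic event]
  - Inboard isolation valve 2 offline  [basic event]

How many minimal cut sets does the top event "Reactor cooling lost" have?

Emergency loop down [OR]: union of children's cut sets → 2 cut set(s).
Heat-sink path down [OR]: union of children's cut sets → 3 cut set(s).
Secondary loop unavailable [OR]: union of children's cut sets → 2 cut set(s).
Recirculation branch down [AND]: one cut set from each child combined → 1 × 1 × 1 = 1 cut set(s).
Makeup line fails [OR]: union of children's cut sets → 3 cut set(s).
Primary loop inoperative [OR]: union of children's cut sets → 4 cut set(s).
Emergency loop 2 unavailable [AND]: one cut set from each child combined → 2 × 1 × 4 = 8 cut set(s).
Reactor cooling lost [OR]: union of children's cut sets → 13 cut set(s).

13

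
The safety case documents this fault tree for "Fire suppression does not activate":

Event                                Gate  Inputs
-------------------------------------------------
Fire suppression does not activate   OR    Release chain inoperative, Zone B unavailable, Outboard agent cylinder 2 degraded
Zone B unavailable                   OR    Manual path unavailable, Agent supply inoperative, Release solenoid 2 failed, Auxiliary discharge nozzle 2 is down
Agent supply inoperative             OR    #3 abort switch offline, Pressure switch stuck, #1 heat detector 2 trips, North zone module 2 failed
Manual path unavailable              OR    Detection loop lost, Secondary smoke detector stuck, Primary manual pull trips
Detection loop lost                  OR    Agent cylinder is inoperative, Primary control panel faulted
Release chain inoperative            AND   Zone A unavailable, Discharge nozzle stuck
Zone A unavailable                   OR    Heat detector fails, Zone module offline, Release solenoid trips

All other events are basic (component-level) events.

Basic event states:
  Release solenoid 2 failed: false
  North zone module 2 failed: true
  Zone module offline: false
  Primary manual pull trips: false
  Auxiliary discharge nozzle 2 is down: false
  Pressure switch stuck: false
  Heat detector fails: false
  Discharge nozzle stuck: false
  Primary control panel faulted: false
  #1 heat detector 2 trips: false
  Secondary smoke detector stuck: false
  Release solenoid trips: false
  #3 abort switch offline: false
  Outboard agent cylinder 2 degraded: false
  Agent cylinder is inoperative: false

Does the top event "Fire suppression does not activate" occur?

Zone A unavailable [OR]: Heat detector fails=not, Zone module offline=not, Release solenoid trips=not → no input occurs → does not occur.
Release chain inoperative [AND]: Zone A unavailable=not, Discharge nozzle stuck=not → not all inputs occur → does not occur.
Detection loop lost [OR]: Agent cylinder is inoperative=not, Primary control panel faulted=not → no input occurs → does not occur.
Manual path unavailable [OR]: Detection loop lost=not, Secondary smoke detector stuck=not, Primary manual pull trips=not → no input occurs → does not occur.
Agent supply inoperative [OR]: #3 abort switch offline=not, Pressure switch stuck=not, #1 heat detector 2 trips=not, North zone module 2 failed=occurs → at least one input occurs → occurs.
Zone B unavailable [OR]: Manual path unavailable=not, Agent supply inoperative=occurs, Release solenoid 2 failed=not, Auxiliary discharge nozzle 2 is down=not → at least one input occurs → occurs.
Fire suppression does not activate [OR]: Release chain inoperative=not, Zone B unavailable=occurs, Outboard agent cylinder 2 degraded=not → at least one input occurs → occurs.

Yes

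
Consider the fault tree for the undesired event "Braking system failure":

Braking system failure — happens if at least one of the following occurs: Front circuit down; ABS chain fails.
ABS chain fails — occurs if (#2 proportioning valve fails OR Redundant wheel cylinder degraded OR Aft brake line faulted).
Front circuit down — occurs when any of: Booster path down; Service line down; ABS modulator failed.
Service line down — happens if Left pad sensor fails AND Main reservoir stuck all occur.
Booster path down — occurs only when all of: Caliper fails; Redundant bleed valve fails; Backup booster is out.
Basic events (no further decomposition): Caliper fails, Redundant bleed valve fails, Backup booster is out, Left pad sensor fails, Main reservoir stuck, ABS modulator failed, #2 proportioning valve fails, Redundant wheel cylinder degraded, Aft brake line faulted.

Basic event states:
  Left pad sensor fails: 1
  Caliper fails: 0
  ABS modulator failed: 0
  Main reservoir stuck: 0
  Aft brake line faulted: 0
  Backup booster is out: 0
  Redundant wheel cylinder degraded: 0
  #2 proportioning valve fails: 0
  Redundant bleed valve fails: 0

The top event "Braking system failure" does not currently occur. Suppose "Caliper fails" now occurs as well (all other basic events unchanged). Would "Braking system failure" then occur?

No

Counterfactual: set "Caliper fails" to occurred.
Booster path down [AND]: Caliper fails=occurs, Redundant bleed valve fails=not, Backup booster is out=not → not all inputs occur → does not occur.
Service line down [AND]: Left pad sensor fails=occurs, Main reservoir stuck=not → not all inputs occur → does not occur.
Front circuit down [OR]: Booster path down=not, Service line down=not, ABS modulator failed=not → no input occurs → does not occur.
ABS chain fails [OR]: #2 proportioning valve fails=not, Redundant wheel cylinder degraded=not, Aft brake line faulted=not → no input occurs → does not occur.
Braking system failure [OR]: Front circuit down=not, ABS chain fails=not → no input occurs → does not occur.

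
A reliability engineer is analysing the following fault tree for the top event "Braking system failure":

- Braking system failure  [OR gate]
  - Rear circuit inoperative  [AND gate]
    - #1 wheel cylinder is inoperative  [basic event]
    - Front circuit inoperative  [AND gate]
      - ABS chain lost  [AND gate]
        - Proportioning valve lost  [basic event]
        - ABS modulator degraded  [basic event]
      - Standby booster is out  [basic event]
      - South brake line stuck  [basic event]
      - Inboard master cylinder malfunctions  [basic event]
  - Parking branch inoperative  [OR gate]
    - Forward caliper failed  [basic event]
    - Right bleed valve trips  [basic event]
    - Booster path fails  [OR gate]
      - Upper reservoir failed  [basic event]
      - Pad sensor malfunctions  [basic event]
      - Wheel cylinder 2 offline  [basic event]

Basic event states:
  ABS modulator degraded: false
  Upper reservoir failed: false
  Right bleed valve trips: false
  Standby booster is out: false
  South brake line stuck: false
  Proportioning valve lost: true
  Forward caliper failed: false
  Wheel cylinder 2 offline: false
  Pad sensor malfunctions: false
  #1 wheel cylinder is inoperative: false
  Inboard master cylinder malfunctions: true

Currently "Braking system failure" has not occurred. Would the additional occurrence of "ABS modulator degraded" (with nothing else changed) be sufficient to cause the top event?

Counterfactual: set "ABS modulator degraded" to occurred.
ABS chain lost [AND]: Proportioning valve lost=occurs, ABS modulator degraded=occurs → all inputs occur → occurs.
Front circuit inoperative [AND]: ABS chain lost=occurs, Standby booster is out=not, South brake line stuck=not, Inboard master cylinder malfunctions=occurs → not all inputs occur → does not occur.
Rear circuit inoperative [AND]: #1 wheel cylinder is inoperative=not, Front circuit inoperative=not → not all inputs occur → does not occur.
Booster path fails [OR]: Upper reservoir failed=not, Pad sensor malfunctions=not, Wheel cylinder 2 offline=not → no input occurs → does not occur.
Parking branch inoperative [OR]: Forward caliper failed=not, Right bleed valve trips=not, Booster path fails=not → no input occurs → does not occur.
Braking system failure [OR]: Rear circuit inoperative=not, Parking branch inoperative=not → no input occurs → does not occur.

No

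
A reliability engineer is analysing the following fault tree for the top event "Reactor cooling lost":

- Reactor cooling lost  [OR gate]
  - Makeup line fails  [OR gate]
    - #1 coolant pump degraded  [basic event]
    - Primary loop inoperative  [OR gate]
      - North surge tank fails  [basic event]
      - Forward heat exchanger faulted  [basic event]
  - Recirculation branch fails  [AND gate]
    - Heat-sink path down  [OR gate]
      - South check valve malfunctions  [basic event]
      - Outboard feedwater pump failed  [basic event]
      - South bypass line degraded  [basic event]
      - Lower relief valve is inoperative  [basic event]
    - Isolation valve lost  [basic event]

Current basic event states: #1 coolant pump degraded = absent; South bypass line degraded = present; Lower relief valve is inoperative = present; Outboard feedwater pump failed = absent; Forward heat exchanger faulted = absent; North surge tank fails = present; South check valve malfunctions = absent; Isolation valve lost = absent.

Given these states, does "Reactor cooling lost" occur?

Yes

Primary loop inoperative [OR]: North surge tank fails=occurs, Forward heat exchanger faulted=not → at least one input occurs → occurs.
Makeup line fails [OR]: #1 coolant pump degraded=not, Primary loop inoperative=occurs → at least one input occurs → occurs.
Heat-sink path down [OR]: South check valve malfunctions=not, Outboard feedwater pump failed=not, South bypass line degraded=occurs, Lower relief valve is inoperative=occurs → at least one input occurs → occurs.
Recirculation branch fails [AND]: Heat-sink path down=occurs, Isolation valve lost=not → not all inputs occur → does not occur.
Reactor cooling lost [OR]: Makeup line fails=occurs, Recirculation branch fails=not → at least one input occurs → occurs.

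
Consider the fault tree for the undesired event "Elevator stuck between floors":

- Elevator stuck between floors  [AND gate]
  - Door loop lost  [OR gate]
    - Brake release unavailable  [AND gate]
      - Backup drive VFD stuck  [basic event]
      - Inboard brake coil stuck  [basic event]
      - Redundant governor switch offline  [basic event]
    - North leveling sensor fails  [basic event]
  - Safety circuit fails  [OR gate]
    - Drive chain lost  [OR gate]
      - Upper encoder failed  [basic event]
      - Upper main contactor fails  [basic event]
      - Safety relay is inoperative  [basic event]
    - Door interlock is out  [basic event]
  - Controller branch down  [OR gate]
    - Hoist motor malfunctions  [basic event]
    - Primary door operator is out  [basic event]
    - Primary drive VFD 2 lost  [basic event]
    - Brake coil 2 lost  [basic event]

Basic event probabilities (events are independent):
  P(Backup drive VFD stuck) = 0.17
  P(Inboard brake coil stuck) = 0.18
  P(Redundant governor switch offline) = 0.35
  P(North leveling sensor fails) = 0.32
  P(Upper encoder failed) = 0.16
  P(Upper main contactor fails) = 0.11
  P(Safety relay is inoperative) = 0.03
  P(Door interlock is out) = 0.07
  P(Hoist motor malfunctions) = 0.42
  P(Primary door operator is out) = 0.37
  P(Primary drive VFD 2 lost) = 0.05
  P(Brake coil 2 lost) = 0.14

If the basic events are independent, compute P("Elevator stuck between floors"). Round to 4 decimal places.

0.0747

P(Brake release unavailable) [AND] = 0.17 × 0.18 × 0.35 = 0.010710
P(Door loop lost) [OR] = 1 − (1−0.010710) × (1−0.32) = 0.327283
P(Drive chain lost) [OR] = 1 − (1−0.16) × (1−0.11) × (1−0.03) = 0.274828
P(Safety circuit fails) [OR] = 1 − (1−0.274828) × (1−0.07) = 0.325590
P(Controller branch down) [OR] = 1 − (1−0.42) × (1−0.37) × (1−0.05) × (1−0.14) = 0.701468
P(Elevator stuck between floors) [AND] = 0.327283 × 0.325590 × 0.701468 = 0.074748
Rounded to 4 decimal places: P(Elevator stuck between floors) ≈ 0.0747.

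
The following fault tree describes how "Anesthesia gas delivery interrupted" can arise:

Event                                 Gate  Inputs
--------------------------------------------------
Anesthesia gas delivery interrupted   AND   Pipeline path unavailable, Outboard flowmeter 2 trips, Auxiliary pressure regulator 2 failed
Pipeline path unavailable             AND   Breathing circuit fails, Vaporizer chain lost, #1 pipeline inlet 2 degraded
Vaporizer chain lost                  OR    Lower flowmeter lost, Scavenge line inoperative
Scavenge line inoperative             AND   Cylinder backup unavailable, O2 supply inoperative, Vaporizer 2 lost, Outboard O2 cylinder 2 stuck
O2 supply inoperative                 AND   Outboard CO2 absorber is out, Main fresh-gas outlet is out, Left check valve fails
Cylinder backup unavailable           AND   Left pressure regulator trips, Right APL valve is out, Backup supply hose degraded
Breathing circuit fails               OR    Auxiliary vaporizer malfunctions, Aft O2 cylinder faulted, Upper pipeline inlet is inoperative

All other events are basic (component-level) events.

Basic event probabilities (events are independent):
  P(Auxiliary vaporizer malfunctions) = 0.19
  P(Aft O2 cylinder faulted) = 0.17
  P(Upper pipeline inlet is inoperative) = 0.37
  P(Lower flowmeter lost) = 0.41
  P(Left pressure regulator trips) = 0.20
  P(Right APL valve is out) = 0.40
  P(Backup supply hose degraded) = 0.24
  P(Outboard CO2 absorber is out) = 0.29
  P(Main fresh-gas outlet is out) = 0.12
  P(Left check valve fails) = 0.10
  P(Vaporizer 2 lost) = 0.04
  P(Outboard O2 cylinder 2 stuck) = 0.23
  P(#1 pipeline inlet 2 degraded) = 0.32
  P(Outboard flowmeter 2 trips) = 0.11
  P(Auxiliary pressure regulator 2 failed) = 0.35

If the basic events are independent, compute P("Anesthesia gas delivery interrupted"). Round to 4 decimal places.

P(Breathing circuit fails) [OR] = 1 − (1−0.19) × (1−0.17) × (1−0.37) = 0.576451
P(Cylinder backup unavailable) [AND] = 0.20 × 0.40 × 0.24 = 0.019200
P(O2 supply inoperative) [AND] = 0.29 × 0.12 × 0.10 = 0.003480
P(Scavenge line inoperative) [AND] = 0.019200 × 0.003480 × 0.04 × 0.23 = 0.000001
P(Vaporizer chain lost) [OR] = 1 − (1−0.41) × (1−0.000001) = 0.410001
P(Pipeline path unavailable) [AND] = 0.576451 × 0.410001 × 0.32 = 0.075631
P(Anesthesia gas delivery interrupted) [AND] = 0.075631 × 0.11 × 0.35 = 0.002912
Rounded to 4 decimal places: P(Anesthesia gas delivery interrupted) ≈ 0.0029.

0.0029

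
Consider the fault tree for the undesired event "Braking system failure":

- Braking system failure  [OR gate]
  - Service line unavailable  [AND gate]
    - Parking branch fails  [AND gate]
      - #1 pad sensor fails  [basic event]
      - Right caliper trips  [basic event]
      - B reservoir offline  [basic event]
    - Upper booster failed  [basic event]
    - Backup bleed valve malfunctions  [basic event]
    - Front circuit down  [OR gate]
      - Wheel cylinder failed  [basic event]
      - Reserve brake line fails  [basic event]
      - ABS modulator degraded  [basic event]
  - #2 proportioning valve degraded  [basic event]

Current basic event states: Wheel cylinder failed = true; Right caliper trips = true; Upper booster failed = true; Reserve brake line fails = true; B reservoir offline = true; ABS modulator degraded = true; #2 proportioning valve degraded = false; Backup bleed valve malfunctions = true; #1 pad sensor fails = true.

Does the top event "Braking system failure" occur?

Parking branch fails [AND]: #1 pad sensor fails=occurs, Right caliper trips=occurs, B reservoir offline=occurs → all inputs occur → occurs.
Front circuit down [OR]: Wheel cylinder failed=occurs, Reserve brake line fails=occurs, ABS modulator degraded=occurs → at least one input occurs → occurs.
Service line unavailable [AND]: Parking branch fails=occurs, Upper booster failed=occurs, Backup bleed valve malfunctions=occurs, Front circuit down=occurs → all inputs occur → occurs.
Braking system failure [OR]: Service line unavailable=occurs, #2 proportioning valve degraded=not → at least one input occurs → occurs.

Yes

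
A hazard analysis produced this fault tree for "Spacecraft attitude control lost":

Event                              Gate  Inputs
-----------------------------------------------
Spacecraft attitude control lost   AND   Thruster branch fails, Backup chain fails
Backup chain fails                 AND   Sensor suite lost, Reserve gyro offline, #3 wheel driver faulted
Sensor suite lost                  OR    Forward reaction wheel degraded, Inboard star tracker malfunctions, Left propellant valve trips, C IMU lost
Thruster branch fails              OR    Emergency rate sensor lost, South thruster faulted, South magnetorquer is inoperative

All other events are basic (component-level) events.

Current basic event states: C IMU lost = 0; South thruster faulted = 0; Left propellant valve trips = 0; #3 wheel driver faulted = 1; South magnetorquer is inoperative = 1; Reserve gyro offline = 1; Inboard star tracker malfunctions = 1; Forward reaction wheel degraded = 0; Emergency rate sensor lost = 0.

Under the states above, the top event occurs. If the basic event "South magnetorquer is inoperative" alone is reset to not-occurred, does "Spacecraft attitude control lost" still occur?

No

Counterfactual: set "South magnetorquer is inoperative" to not occurred.
Thruster branch fails [OR]: Emergency rate sensor lost=not, South thruster faulted=not, South magnetorquer is inoperative=not → no input occurs → does not occur.
Sensor suite lost [OR]: Forward reaction wheel degraded=not, Inboard star tracker malfunctions=occurs, Left propellant valve trips=not, C IMU lost=not → at least one input occurs → occurs.
Backup chain fails [AND]: Sensor suite lost=occurs, Reserve gyro offline=occurs, #3 wheel driver faulted=occurs → all inputs occur → occurs.
Spacecraft attitude control lost [AND]: Thruster branch fails=not, Backup chain fails=occurs → not all inputs occur → does not occur.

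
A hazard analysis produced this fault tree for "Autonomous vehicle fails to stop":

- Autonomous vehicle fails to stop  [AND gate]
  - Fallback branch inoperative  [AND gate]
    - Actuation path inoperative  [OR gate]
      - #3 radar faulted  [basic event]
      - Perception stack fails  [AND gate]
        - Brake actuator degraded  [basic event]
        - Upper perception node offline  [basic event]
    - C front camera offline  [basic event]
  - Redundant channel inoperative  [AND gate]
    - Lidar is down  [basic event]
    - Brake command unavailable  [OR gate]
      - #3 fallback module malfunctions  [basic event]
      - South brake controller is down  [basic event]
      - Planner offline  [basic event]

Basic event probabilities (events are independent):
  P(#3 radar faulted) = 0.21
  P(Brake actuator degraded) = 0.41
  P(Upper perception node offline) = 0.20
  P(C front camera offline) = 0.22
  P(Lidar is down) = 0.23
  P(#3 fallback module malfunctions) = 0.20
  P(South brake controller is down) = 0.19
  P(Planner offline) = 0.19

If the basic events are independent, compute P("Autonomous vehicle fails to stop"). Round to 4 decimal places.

P(Perception stack fails) [AND] = 0.41 × 0.20 = 0.082000
P(Actuation path inoperative) [OR] = 1 − (1−0.21) × (1−0.082000) = 0.274780
P(Fallback branch inoperative) [AND] = 0.274780 × 0.22 = 0.060452
P(Brake command unavailable) [OR] = 1 − (1−0.20) × (1−0.19) × (1−0.19) = 0.475120
P(Redundant channel inoperative) [AND] = 0.23 × 0.475120 = 0.109278
P(Autonomous vehicle fails to stop) [AND] = 0.060452 × 0.109278 = 0.006606
Rounded to 4 decimal places: P(Autonomous vehicle fails to stop) ≈ 0.0066.

0.0066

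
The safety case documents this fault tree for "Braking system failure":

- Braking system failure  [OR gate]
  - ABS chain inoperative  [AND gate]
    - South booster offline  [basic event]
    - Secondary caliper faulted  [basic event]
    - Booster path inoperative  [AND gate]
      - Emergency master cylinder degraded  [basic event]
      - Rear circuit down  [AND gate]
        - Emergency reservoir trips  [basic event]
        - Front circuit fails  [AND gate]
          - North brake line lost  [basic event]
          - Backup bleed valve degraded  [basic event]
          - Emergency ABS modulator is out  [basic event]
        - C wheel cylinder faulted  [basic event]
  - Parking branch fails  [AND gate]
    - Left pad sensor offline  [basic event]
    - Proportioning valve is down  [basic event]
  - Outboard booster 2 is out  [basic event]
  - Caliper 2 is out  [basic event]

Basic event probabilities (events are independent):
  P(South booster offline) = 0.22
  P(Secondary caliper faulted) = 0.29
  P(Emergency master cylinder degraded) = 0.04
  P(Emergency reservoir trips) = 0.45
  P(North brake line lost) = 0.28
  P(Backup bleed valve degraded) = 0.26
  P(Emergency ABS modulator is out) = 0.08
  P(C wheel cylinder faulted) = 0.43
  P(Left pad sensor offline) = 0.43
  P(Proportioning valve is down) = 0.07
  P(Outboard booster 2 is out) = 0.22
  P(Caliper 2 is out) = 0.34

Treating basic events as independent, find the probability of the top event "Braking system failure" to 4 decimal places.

P(Front circuit fails) [AND] = 0.28 × 0.26 × 0.08 = 0.005824
P(Rear circuit down) [AND] = 0.45 × 0.005824 × 0.43 = 0.001127
P(Booster path inoperative) [AND] = 0.04 × 0.001127 = 0.000045
P(ABS chain inoperative) [AND] = 0.22 × 0.29 × 0.000045 = 0.000003
P(Parking branch fails) [AND] = 0.43 × 0.07 = 0.030100
P(Braking system failure) [OR] = 1 − (1−0.000003) × (1−0.030100) × (1−0.22) × (1−0.34) = 0.500697
Rounded to 4 decimal places: P(Braking system failure) ≈ 0.5007.

0.5007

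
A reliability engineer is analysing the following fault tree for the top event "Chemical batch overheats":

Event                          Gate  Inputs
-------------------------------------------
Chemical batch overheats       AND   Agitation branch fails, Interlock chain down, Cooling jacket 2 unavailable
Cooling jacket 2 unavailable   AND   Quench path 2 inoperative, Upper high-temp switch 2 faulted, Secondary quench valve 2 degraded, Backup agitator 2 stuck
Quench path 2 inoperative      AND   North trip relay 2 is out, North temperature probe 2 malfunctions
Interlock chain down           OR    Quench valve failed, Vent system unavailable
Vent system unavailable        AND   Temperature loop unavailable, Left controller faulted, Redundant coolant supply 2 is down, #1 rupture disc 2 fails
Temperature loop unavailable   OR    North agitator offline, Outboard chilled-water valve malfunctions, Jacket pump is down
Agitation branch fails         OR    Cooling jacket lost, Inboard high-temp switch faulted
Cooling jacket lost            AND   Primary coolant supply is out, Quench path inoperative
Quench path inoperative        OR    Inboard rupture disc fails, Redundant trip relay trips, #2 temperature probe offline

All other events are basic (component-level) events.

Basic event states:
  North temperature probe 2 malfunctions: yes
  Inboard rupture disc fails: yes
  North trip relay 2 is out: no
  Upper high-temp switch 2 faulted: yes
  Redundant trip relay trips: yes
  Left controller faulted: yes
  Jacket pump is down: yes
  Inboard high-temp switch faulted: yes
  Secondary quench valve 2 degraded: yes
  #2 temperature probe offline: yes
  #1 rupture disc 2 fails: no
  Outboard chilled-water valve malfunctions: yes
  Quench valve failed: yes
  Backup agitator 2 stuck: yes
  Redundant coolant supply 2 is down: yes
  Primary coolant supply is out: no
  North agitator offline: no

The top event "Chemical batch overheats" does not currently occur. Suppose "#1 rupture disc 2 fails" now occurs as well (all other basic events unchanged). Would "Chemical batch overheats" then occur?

Counterfactual: set "#1 rupture disc 2 fails" to occurred.
Quench path inoperative [OR]: Inboard rupture disc fails=occurs, Redundant trip relay trips=occurs, #2 temperature probe offline=occurs → at least one input occurs → occurs.
Cooling jacket lost [AND]: Primary coolant supply is out=not, Quench path inoperative=occurs → not all inputs occur → does not occur.
Agitation branch fails [OR]: Cooling jacket lost=not, Inboard high-temp switch faulted=occurs → at least one input occurs → occurs.
Temperature loop unavailable [OR]: North agitator offline=not, Outboard chilled-water valve malfunctions=occurs, Jacket pump is down=occurs → at least one input occurs → occurs.
Vent system unavailable [AND]: Temperature loop unavailable=occurs, Left controller faulted=occurs, Redundant coolant supply 2 is down=occurs, #1 rupture disc 2 fails=occurs → all inputs occur → occurs.
Interlock chain down [OR]: Quench valve failed=occurs, Vent system unavailable=occurs → at least one input occurs → occurs.
Quench path 2 inoperative [AND]: North trip relay 2 is out=not, North temperature probe 2 malfunctions=occurs → not all inputs occur → does not occur.
Cooling jacket 2 unavailable [AND]: Quench path 2 inoperative=not, Upper high-temp switch 2 faulted=occurs, Secondary quench valve 2 degraded=occurs, Backup agitator 2 stuck=occurs → not all inputs occur → does not occur.
Chemical batch overheats [AND]: Agitation branch fails=occurs, Interlock chain down=occurs, Cooling jacket 2 unavailable=not → not all inputs occur → does not occur.

No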